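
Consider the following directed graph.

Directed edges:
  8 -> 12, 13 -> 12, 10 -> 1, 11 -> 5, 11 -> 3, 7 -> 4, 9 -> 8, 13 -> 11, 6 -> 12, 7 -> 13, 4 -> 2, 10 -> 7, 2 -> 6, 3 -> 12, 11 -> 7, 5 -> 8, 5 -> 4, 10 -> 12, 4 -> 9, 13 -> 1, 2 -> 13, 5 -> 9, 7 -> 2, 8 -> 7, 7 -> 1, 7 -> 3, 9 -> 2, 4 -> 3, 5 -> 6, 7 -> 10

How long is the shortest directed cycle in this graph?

For each vertex v, BFS finds the shortest path from v back to v.
The shortest such closed walk is 7 → 10 → 7, length 2.

2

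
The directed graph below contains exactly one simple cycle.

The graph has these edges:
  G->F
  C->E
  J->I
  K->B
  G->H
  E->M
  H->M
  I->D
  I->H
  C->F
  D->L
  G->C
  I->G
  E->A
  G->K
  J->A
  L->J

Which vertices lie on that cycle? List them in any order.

DFS with gray/black marking from J:
J gray
  I gray
    D gray
      L gray
        L→J: J is gray → back edge
Back edge closes the cycle J → I → D → L → J; its vertices are {D, I, J, L}.

D, I, J, L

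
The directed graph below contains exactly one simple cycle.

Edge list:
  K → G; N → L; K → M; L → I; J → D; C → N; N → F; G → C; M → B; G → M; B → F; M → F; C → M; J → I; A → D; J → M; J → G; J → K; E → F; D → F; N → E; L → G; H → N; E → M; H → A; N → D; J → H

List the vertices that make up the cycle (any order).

DFS with gray/black marking from N:
N gray
  L gray
    I gray
    I black
    G gray
      C gray
        M gray
          F gray
          F black
          B gray
            B→F: F black — skip
          B black
        M black
        C→N: N is gray → back edge
Back edge closes the cycle N → L → G → C → N; its vertices are {C, G, L, N}.

C, G, L, N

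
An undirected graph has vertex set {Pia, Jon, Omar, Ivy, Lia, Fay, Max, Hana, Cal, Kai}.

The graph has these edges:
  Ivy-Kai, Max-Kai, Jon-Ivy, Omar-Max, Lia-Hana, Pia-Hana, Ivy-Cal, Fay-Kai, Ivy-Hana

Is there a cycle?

No

DFS, tracking each vertex's parent; an edge to a visited non-parent vertex closes a cycle.
Start from Ivy:
visit Ivy (parent –)
  visit Jon (parent Ivy)
    Jon–Ivy: parent, skip
  visit Hana (parent Ivy)
    Hana–Ivy: parent, skip
    visit Lia (parent Hana)
      Lia–Hana: parent, skip
    visit Pia (parent Hana)
      Pia–Hana: parent, skip
  visit Cal (parent Ivy)
    Cal–Ivy: parent, skip
  visit Kai (parent Ivy)
    Kai–Ivy: parent, skip
    visit Fay (parent Kai)
      Fay–Kai: parent, skip
    visit Max (parent Kai)
      Max–Kai: parent, skip
      visit Omar (parent Max)
        Omar–Max: parent, skip
No non-parent visited neighbor found — the graph is a forest.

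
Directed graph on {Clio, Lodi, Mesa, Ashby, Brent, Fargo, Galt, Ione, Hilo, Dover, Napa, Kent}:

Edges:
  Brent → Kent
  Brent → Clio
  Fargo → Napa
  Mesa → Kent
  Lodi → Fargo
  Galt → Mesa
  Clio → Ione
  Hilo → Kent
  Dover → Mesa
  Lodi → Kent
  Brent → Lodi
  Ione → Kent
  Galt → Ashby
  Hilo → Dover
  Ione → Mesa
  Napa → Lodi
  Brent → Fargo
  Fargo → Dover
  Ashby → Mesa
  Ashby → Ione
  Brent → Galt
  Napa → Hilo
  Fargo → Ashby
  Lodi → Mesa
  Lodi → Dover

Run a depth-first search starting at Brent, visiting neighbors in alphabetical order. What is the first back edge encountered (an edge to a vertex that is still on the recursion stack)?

DFS from Brent (visiting neighbors in alphabetical order); mark gray on enter, black on exit:
Brent gray
  Clio gray
    Ione gray
      Kent gray
      Kent black
      Mesa gray
        Mesa→Kent: Kent black — skip
      Mesa black
    Ione black
  Clio black
  Fargo gray
    Ashby gray
      Ashby→Ione: Ione black — skip
      Ashby→Mesa: Mesa black — skip
    Ashby black
    Dover gray
      Dover→Mesa: Mesa black — skip
    Dover black
    Napa gray
      Hilo gray
        Hilo→Dover: Dover black — skip
        Hilo→Kent: Kent black — skip
      Hilo black
      Lodi gray
        Lodi→Dover: Dover black — skip
        Lodi→Fargo: Fargo is gray → back edge
First back edge: Lodi → Fargo.

Lodi->Fargo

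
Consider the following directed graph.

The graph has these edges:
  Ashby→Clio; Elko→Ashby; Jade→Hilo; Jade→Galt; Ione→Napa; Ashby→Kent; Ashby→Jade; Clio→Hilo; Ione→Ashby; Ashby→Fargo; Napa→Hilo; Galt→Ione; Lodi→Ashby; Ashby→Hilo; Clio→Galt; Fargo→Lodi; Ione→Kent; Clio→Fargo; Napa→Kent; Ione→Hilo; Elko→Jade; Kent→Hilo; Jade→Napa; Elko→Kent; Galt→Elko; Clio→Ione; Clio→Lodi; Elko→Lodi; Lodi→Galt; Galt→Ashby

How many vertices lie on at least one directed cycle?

8

A vertex is on a directed cycle iff it belongs to a strongly connected component of size ≥ 2 (or has a self-loop).
The vertices on cycles are {Clio, Elko, Galt, Ione, Jade, Lodi, Ashby, Fargo} — 8 in total.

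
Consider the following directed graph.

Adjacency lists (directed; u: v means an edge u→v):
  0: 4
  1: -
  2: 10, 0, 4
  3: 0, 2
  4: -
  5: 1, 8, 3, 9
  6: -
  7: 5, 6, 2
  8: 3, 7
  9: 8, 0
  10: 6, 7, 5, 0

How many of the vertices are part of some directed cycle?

7

A vertex is on a directed cycle iff it belongs to a strongly connected component of size ≥ 2 (or has a self-loop).
The vertices on cycles are {2, 3, 5, 7, 8, 9, 10} — 7 in total.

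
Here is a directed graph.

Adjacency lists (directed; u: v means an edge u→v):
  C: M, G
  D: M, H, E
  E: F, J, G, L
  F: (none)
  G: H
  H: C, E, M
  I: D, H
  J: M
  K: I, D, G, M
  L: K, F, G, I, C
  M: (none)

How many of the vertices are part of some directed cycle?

8

A vertex is on a directed cycle iff it belongs to a strongly connected component of size ≥ 2 (or has a self-loop).
The vertices on cycles are {C, D, E, G, H, I, K, L} — 8 in total.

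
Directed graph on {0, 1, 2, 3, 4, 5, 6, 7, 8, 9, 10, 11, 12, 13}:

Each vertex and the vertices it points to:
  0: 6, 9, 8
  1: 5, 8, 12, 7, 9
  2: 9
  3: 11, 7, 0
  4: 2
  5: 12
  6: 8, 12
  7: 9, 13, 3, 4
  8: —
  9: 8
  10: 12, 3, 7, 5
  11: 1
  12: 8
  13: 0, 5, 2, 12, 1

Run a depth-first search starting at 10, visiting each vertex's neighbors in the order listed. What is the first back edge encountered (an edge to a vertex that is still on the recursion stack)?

13→1

DFS from 10 (visiting each vertex's neighbors in the order listed); mark gray on enter, black on exit:
10 gray
  12 gray
    8 gray
    8 black
  12 black
  3 gray
    11 gray
      1 gray
        5 gray
          5→12: 12 black — skip
        5 black
        1→8: 8 black — skip
        1→12: 12 black — skip
        7 gray
          9 gray
            9→8: 8 black — skip
          9 black
          13 gray
            0 gray
              6 gray
                6→8: 8 black — skip
                6→12: 12 black — skip
              6 black
              0→9: 9 black — skip
              0→8: 8 black — skip
            0 black
            13→5: 5 black — skip
            2 gray
              2→9: 9 black — skip
            2 black
            13→12: 12 black — skip
            13→1: 1 is gray → back edge
First back edge: 13 → 1.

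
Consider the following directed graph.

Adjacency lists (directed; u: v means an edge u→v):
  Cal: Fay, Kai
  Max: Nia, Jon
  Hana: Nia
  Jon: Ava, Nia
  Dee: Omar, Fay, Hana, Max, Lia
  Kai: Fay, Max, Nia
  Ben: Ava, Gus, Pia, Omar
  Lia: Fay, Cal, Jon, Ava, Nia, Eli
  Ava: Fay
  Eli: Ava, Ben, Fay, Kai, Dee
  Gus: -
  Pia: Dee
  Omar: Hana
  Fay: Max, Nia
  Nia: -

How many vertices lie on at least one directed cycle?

A vertex is on a directed cycle iff it belongs to a strongly connected component of size ≥ 2 (or has a self-loop).
The vertices on cycles are {Ava, Ben, Dee, Eli, Fay, Jon, Lia, Max, Pia} — 9 in total.

9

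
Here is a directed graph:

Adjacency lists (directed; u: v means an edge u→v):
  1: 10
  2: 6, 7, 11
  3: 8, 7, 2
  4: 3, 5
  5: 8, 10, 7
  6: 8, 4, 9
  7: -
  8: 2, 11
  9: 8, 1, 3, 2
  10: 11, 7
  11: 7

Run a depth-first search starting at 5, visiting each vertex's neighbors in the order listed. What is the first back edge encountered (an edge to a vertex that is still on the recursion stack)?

DFS from 5 (visiting each vertex's neighbors in the order listed); mark gray on enter, black on exit:
5 gray
  8 gray
    2 gray
      6 gray
        6→8: 8 is gray → back edge
First back edge: 6 → 8.

6->8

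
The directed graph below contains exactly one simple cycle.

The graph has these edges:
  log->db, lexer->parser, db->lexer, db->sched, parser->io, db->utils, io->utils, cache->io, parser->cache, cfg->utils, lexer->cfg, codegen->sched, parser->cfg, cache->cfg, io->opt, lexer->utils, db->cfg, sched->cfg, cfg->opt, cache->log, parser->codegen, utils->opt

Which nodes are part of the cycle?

DFS with gray/black marking from parser:
parser gray
  io gray
    opt gray
    opt black
    utils gray
      utils→opt: opt black — skip
    utils black
  io black
  cfg gray
    cfg→opt: opt black — skip
    cfg→utils: utils black — skip
  cfg black
  codegen gray
    sched gray
      sched→cfg: cfg black — skip
    sched black
  codegen black
  cache gray
    cache→cfg: cfg black — skip
    cache→io: io black — skip
    log gray
      db gray
        db→utils: utils black — skip
        lexer gray
          lexer→parser: parser is gray → back edge
Back edge closes the cycle parser → cache → log → db → lexer → parser; its vertices are {db, log, cache, lexer, parser}.

db, log, cache, lexer, parser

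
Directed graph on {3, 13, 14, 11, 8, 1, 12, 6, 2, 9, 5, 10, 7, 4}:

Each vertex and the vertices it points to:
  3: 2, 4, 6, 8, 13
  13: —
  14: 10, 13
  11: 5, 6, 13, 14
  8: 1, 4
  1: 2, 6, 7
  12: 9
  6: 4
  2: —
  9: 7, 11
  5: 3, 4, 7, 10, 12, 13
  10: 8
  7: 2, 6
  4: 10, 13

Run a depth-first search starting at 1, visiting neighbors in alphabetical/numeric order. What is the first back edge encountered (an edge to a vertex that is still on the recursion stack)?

DFS from 1 (visiting neighbors in alphabetical/numeric order); mark gray on enter, black on exit:
1 gray
  2 gray
  2 black
  6 gray
    4 gray
      10 gray
        8 gray
          8→1: 1 is gray → back edge
First back edge: 8 → 1.

8->1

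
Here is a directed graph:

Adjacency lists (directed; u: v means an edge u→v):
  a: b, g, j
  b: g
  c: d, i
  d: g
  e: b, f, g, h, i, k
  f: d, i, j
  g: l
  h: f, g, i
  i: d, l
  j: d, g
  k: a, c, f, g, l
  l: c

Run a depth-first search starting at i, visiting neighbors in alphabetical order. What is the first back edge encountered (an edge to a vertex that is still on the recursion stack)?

c→d

DFS from i (visiting neighbors in alphabetical order); mark gray on enter, black on exit:
i gray
  d gray
    g gray
      l gray
        c gray
          c→d: d is gray → back edge
First back edge: c → d.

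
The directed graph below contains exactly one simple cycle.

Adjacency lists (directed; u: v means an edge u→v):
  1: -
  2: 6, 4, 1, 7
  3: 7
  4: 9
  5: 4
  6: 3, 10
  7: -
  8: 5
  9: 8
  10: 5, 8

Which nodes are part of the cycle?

4, 5, 8, 9

DFS with gray/black marking from 4:
4 gray
  9 gray
    8 gray
      5 gray
        5→4: 4 is gray → back edge
Back edge closes the cycle 4 → 9 → 8 → 5 → 4; its vertices are {4, 5, 8, 9}.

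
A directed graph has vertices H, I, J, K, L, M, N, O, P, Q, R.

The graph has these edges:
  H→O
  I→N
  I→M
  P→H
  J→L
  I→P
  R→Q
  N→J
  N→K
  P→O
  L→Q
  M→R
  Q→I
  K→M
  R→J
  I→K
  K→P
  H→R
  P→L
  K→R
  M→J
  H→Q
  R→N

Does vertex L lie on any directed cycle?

L is on a cycle iff L can reach itself via ≥1 edge.
L → Q → I → P → L — yes.

Yes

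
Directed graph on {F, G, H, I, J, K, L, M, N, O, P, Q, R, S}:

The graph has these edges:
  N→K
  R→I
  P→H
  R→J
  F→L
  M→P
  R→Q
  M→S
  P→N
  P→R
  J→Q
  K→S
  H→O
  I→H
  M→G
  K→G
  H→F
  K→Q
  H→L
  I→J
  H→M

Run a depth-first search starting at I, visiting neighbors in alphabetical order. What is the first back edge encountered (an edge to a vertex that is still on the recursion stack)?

P→H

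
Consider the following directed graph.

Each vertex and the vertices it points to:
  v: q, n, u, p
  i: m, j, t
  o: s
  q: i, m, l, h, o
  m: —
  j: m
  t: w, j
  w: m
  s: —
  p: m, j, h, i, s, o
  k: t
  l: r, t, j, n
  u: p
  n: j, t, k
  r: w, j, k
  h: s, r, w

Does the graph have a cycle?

DFS with white/gray/black marking, starting from s:
s gray
s black
v gray
  q gray
    i gray
      m gray
      m black
      j gray
        j→m: m black — skip
      j black
      t gray
        w gray
          w→m: m black — skip
        w black
        t→j: j black — skip
      t black
    i black
    q→m: m black — skip
    l gray
      r gray
        r→w: w black — skip
        r→j: j black — skip
        k gray
          k→t: t black — skip
        k black
      r black
      l→t: t black — skip
      l→j: j black — skip
      n gray
        n→j: j black — skip
        n→t: t black — skip
        n→k: k black — skip
      n black
    l black
    h gray
      h→s: s black — skip
      h→r: r black — skip
      h→w: w black — skip
    h black
    o gray
      o→s: s black — skip
    o black
  q black
  v→n: n black — skip
  u gray
    p gray
      p→m: m black — skip
      p→j: j black — skip
      p→h: h black — skip
      p→i: i black — skip
      p→s: s black — skip
      p→o: o black — skip
    p black
  u black
  v→p: p black — skip
v black
Every edge goes to a white or black vertex — no back edge, so the graph is acyclic.

No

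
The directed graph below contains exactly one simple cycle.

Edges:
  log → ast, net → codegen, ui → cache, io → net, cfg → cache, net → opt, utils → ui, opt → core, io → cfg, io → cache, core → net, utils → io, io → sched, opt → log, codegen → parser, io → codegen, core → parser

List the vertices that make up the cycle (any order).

DFS with gray/black marking from net:
net gray
  opt gray
    log gray
      ast gray
      ast black
    log black
    core gray
      parser gray
      parser black
      core→net: net is gray → back edge
Back edge closes the cycle net → opt → core → net; its vertices are {net, opt, core}.

net, opt, core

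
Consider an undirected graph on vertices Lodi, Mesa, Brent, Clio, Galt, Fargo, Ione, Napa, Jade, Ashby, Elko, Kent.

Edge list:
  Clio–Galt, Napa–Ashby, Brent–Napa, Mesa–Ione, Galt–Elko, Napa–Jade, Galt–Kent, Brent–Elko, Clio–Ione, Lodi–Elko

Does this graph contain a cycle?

No

DFS, tracking each vertex's parent; an edge to a visited non-parent vertex closes a cycle.
Start from Fargo:
visit Fargo (parent –)
visit Lodi (parent –)
  visit Elko (parent Lodi)
    visit Galt (parent Elko)
      Galt–Elko: parent, skip
      visit Kent (parent Galt)
        Kent–Galt: parent, skip
      visit Clio (parent Galt)
        Clio–Galt: parent, skip
        visit Ione (parent Clio)
          Ione–Clio: parent, skip
          visit Mesa (parent Ione)
            Mesa–Ione: parent, skip
    Elko–Lodi: parent, skip
    visit Brent (parent Elko)
      visit Napa (parent Brent)
        visit Ashby (parent Napa)
          Ashby–Napa: parent, skip
        Napa–Brent: parent, skip
        visit Jade (parent Napa)
          Jade–Napa: parent, skip
      Brent–Elko: parent, skip
No non-parent visited neighbor found — the graph is a forest.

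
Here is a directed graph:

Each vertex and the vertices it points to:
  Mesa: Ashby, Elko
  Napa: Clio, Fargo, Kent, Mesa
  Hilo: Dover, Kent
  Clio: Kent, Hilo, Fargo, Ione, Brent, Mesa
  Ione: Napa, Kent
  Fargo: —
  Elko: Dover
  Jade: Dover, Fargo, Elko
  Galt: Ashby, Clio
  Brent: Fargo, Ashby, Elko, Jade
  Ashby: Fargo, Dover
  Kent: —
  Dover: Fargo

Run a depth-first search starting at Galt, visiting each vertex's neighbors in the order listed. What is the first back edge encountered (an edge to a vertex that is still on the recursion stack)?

Napa→Clio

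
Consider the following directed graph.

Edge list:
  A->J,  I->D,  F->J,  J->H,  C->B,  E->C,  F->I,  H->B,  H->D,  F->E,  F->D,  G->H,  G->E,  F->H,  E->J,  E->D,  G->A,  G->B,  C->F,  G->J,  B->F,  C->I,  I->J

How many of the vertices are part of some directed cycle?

7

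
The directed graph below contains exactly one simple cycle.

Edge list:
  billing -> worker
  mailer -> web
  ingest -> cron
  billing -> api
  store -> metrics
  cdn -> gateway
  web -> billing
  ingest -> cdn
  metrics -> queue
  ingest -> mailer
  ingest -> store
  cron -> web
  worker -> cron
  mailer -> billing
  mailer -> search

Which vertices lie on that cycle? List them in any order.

DFS with gray/black marking from web:
web gray
  billing gray
    api gray
    api black
    worker gray
      cron gray
        cron→web: web is gray → back edge
Back edge closes the cycle web → billing → worker → cron → web; its vertices are {web, cron, worker, billing}.

web, cron, worker, billing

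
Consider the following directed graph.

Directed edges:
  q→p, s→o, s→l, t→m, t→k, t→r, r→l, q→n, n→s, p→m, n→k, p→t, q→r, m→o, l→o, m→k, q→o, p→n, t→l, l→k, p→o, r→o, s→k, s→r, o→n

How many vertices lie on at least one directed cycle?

A vertex is on a directed cycle iff it belongs to a strongly connected component of size ≥ 2 (or has a self-loop).
The vertices on cycles are {l, n, o, r, s} — 5 in total.

5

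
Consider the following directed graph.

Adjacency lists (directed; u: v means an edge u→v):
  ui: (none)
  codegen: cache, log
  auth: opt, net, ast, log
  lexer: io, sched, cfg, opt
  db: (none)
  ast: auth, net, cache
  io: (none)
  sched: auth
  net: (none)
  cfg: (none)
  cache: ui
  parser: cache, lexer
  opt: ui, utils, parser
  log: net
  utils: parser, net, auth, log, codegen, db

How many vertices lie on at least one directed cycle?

7

A vertex is on a directed cycle iff it belongs to a strongly connected component of size ≥ 2 (or has a self-loop).
The vertices on cycles are {ast, opt, auth, lexer, sched, utils, parser} — 7 in total.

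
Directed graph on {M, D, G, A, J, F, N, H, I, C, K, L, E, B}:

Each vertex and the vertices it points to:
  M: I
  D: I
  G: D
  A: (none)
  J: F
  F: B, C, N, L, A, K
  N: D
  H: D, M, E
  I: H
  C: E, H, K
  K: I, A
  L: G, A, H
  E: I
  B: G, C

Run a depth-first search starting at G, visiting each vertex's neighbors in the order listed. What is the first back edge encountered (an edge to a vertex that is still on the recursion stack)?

H→D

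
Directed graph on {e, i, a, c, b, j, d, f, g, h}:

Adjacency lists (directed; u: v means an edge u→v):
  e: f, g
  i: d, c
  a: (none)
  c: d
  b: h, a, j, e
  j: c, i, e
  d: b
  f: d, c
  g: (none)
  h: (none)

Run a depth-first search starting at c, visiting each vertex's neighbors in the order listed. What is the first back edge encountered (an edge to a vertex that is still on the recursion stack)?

DFS from c (visiting each vertex's neighbors in the order listed); mark gray on enter, black on exit:
c gray
  d gray
    b gray
      h gray
      h black
      a gray
      a black
      j gray
        j→c: c is gray → back edge
First back edge: j → c.

j→c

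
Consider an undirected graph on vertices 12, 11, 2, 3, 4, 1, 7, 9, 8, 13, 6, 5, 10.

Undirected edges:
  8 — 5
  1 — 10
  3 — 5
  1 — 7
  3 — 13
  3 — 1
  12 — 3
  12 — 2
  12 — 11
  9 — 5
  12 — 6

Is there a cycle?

No

DFS, tracking each vertex's parent; an edge to a visited non-parent vertex closes a cycle.
Start from 7:
visit 7 (parent –)
  visit 1 (parent 7)
    visit 3 (parent 1)
      3–1: parent, skip
      visit 12 (parent 3)
        12–3: parent, skip
        visit 6 (parent 12)
          6–12: parent, skip
        visit 11 (parent 12)
          11–12: parent, skip
        visit 2 (parent 12)
          2–12: parent, skip
      visit 13 (parent 3)
        13–3: parent, skip
      visit 5 (parent 3)
        visit 8 (parent 5)
          8–5: parent, skip
        5–3: parent, skip
        visit 9 (parent 5)
          9–5: parent, skip
    visit 10 (parent 1)
      10–1: parent, skip
    1–7: parent, skip
visit 4 (parent –)
No non-parent visited neighbor found — the graph is a forest.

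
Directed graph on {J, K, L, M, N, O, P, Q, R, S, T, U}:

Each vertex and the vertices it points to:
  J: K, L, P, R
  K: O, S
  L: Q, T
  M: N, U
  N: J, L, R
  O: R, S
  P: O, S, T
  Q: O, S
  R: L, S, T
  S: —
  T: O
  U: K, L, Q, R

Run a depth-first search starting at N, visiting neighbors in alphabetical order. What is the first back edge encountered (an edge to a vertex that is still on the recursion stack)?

DFS from N (visiting neighbors in alphabetical order); mark gray on enter, black on exit:
N gray
  J gray
    K gray
      O gray
        R gray
          L gray
            Q gray
              Q→O: O is gray → back edge
First back edge: Q → O.

Q->O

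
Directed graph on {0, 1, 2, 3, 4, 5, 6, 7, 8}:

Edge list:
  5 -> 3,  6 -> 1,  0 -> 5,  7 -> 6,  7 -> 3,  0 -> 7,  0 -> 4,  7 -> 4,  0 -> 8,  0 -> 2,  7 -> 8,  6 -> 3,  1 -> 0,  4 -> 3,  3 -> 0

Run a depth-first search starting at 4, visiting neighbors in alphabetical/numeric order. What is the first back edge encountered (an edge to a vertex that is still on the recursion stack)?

DFS from 4 (visiting neighbors in alphabetical/numeric order); mark gray on enter, black on exit:
4 gray
  3 gray
    0 gray
      2 gray
      2 black
      0→4: 4 is gray → back edge
First back edge: 0 → 4.

0->4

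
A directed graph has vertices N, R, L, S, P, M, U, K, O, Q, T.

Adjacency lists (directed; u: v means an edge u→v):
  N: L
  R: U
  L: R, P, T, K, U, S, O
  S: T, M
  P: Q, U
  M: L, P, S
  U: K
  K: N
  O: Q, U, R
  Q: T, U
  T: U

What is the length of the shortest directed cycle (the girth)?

For each vertex v, BFS finds the shortest path from v back to v.
The shortest such closed walk is M → S → M, length 2.

2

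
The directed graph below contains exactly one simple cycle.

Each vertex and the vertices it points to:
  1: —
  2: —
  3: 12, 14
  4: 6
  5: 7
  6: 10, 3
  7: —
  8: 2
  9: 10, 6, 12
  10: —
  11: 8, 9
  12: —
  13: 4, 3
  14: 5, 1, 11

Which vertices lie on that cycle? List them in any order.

3, 6, 9, 11, 14

DFS with gray/black marking from 3:
3 gray
  12 gray
  12 black
  14 gray
    5 gray
      7 gray
      7 black
    5 black
    1 gray
    1 black
    11 gray
      8 gray
        2 gray
        2 black
      8 black
      9 gray
        10 gray
        10 black
        6 gray
          6→10: 10 black — skip
          6→3: 3 is gray → back edge
Back edge closes the cycle 3 → 14 → 11 → 9 → 6 → 3; its vertices are {3, 6, 9, 11, 14}.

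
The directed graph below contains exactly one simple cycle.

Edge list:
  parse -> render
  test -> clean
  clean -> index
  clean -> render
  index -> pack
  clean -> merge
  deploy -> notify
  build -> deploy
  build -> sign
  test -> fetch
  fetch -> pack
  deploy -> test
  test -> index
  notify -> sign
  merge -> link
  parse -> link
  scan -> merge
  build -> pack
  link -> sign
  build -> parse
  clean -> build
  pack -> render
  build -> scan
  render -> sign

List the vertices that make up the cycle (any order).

DFS with gray/black marking from clean:
clean gray
  build gray
    deploy gray
      notify gray
        sign gray
        sign black
      notify black
      test gray
        index gray
          pack gray
            render gray
              render→sign: sign black — skip
            render black
          pack black
        index black
        test→clean: clean is gray → back edge
Back edge closes the cycle clean → build → deploy → test → clean; its vertices are {test, build, clean, deploy}.

test, build, clean, deploy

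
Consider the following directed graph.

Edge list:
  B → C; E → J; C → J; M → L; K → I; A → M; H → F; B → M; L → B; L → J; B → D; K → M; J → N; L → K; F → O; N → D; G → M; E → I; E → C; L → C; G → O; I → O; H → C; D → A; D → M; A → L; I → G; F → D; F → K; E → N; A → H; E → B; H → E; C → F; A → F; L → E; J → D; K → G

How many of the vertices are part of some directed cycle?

A vertex is on a directed cycle iff it belongs to a strongly connected component of size ≥ 2 (or has a self-loop).
The vertices on cycles are {A, B, C, D, E, F, G, H, I, J, K, L, M, N} — 14 in total.

14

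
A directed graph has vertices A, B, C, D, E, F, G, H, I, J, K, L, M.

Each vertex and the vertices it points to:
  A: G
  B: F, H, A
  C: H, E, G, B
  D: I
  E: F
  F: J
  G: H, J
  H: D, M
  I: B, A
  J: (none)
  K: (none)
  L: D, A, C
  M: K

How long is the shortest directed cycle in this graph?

For each vertex v, BFS finds the shortest path from v back to v.
The shortest such closed walk is B → H → D → I → B, length 4.

4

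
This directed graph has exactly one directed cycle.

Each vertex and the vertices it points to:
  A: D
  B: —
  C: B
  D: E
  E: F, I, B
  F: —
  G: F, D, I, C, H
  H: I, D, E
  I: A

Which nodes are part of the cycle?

A, D, E, I

DFS with gray/black marking from E:
E gray
  F gray
  F black
  I gray
    A gray
      D gray
        D→E: E is gray → back edge
Back edge closes the cycle E → I → A → D → E; its vertices are {A, D, E, I}.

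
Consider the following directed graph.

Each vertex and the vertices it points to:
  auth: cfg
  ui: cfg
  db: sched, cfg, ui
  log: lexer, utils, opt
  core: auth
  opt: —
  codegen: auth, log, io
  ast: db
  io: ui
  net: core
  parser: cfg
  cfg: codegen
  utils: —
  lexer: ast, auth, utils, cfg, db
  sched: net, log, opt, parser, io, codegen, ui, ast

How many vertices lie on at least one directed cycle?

13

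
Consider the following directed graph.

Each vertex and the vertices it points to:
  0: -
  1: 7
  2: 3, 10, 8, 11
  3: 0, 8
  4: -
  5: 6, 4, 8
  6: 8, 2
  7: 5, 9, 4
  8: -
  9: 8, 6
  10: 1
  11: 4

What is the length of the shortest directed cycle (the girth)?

6

For each vertex v, BFS finds the shortest path from v back to v.
The shortest such closed walk is 2 → 10 → 1 → 7 → 9 → 6 → 2, length 6.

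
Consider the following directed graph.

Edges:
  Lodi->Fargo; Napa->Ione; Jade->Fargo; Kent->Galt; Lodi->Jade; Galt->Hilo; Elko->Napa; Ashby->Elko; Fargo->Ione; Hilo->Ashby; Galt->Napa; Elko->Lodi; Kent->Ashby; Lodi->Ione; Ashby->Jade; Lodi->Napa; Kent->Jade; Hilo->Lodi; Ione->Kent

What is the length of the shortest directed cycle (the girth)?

4

For each vertex v, BFS finds the shortest path from v back to v.
The shortest such closed walk is Kent → Galt → Napa → Ione → Kent, length 4.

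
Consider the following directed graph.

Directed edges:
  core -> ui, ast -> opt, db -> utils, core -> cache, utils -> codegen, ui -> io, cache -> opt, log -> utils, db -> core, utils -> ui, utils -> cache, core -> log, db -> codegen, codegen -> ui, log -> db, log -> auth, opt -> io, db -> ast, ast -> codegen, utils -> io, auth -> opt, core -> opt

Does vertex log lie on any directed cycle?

Yes

log is on a cycle iff log can reach itself via ≥1 edge.
log → db → core → log — yes.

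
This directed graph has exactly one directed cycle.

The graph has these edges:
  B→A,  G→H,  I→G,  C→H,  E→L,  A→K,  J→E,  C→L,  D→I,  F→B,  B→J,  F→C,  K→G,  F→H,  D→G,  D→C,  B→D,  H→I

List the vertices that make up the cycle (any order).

G, H, I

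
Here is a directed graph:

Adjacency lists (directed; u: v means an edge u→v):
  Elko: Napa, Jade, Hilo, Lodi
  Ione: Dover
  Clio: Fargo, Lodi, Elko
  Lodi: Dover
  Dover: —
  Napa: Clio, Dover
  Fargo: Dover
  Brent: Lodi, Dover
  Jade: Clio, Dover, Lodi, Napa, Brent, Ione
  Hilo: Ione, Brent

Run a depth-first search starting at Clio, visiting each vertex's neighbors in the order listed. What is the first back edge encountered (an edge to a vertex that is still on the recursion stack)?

Napa→Clio

DFS from Clio (visiting each vertex's neighbors in the order listed); mark gray on enter, black on exit:
Clio gray
  Fargo gray
    Dover gray
    Dover black
  Fargo black
  Lodi gray
    Lodi→Dover: Dover black — skip
  Lodi black
  Elko gray
    Napa gray
      Napa→Clio: Clio is gray → back edge
First back edge: Napa → Clio.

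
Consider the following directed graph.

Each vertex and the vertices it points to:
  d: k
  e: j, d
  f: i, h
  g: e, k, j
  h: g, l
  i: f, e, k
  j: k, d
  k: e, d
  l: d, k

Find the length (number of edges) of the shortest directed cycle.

2

For each vertex v, BFS finds the shortest path from v back to v.
The shortest such closed walk is i → f → i, length 2.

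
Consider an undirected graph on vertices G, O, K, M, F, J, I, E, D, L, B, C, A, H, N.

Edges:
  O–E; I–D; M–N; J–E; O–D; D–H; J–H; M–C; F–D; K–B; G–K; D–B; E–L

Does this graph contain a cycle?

DFS, tracking each vertex's parent; an edge to a visited non-parent vertex closes a cycle.
Start from I:
visit I (parent –)
  visit D (parent I)
    visit F (parent D)
      F–D: parent, skip
    visit B (parent D)
      visit K (parent B)
        K–B: parent, skip
        visit G (parent K)
          G–K: parent, skip
      B–D: parent, skip
    D–I: parent, skip
    visit H (parent D)
      visit J (parent H)
        visit E (parent J)
          visit O (parent E)
            O–D: D visited and ≠ parent → cycle
Cycle: D – H – J – E – O – D.

Yes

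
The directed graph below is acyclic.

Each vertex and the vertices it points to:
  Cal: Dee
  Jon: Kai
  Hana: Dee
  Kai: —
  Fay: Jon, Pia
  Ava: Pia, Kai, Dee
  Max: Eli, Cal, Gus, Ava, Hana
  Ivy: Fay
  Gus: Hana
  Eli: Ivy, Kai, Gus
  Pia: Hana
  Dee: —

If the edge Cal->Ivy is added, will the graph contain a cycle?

Adding Cal→Ivy creates a cycle iff Ivy can already reach Cal.
Explore from Ivy: no path reaches Cal. The graph stays acyclic.

No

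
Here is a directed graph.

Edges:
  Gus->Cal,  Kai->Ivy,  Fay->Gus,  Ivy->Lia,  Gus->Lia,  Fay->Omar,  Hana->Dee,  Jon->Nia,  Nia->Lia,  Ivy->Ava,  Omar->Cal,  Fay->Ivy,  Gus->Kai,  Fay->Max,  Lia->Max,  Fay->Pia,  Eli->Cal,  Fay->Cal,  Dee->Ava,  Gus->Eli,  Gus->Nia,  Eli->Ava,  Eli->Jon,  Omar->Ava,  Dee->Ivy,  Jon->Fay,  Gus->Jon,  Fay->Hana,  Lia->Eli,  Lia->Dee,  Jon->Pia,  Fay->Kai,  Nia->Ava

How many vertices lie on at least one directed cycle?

10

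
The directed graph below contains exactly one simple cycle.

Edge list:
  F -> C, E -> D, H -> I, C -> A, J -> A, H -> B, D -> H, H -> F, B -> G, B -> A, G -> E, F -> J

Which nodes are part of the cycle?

B, D, E, G, H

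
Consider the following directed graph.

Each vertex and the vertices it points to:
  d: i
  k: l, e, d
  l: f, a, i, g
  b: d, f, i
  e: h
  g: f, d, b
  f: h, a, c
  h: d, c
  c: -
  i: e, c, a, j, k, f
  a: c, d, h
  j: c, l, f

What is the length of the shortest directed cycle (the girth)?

For each vertex v, BFS finds the shortest path from v back to v.
The shortest such closed walk is i → j → l → i, length 3.

3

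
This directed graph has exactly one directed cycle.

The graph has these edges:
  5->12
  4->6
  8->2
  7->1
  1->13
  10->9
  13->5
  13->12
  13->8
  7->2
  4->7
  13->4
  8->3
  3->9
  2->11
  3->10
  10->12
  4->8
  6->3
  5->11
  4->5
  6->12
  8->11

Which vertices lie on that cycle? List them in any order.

DFS with gray/black marking from 4:
4 gray
  8 gray
    3 gray
      9 gray
      9 black
      10 gray
        12 gray
        12 black
        10→9: 9 black — skip
      10 black
    3 black
    2 gray
      11 gray
      11 black
    2 black
    8→11: 11 black — skip
  8 black
  6 gray
    6→12: 12 black — skip
    6→3: 3 black — skip
  6 black
  7 gray
    1 gray
      13 gray
        5 gray
          5→11: 11 black — skip
          5→12: 12 black — skip
        5 black
        13→12: 12 black — skip
        13→4: 4 is gray → back edge
Back edge closes the cycle 4 → 7 → 1 → 13 → 4; its vertices are {1, 4, 7, 13}.

1, 4, 7, 13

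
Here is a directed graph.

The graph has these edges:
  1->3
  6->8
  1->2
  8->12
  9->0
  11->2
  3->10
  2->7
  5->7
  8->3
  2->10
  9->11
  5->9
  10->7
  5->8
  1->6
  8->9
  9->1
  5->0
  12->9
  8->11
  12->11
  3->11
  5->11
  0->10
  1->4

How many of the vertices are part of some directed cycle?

5

A vertex is on a directed cycle iff it belongs to a strongly connected component of size ≥ 2 (or has a self-loop).
The vertices on cycles are {1, 6, 8, 9, 12} — 5 in total.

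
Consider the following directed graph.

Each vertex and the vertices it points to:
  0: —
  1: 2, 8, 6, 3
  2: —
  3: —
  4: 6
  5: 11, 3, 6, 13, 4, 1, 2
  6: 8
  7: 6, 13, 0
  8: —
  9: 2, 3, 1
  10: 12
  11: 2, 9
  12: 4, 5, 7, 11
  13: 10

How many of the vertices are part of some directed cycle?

A vertex is on a directed cycle iff it belongs to a strongly connected component of size ≥ 2 (or has a self-loop).
The vertices on cycles are {5, 7, 10, 12, 13} — 5 in total.

5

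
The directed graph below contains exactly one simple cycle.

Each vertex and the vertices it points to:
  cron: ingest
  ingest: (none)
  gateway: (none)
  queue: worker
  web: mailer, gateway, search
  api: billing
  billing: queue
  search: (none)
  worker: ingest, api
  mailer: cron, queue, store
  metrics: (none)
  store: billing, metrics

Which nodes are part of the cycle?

api, queue, worker, billing

DFS with gray/black marking from queue:
queue gray
  worker gray
    ingest gray
    ingest black
    api gray
      billing gray
        billing→queue: queue is gray → back edge
Back edge closes the cycle queue → worker → api → billing → queue; its vertices are {api, queue, worker, billing}.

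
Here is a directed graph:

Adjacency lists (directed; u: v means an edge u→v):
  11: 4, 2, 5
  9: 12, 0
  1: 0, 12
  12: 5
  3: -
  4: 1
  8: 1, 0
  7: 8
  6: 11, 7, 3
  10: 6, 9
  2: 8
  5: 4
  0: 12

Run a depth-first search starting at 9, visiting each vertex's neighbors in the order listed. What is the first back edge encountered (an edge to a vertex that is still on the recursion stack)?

DFS from 9 (visiting each vertex's neighbors in the order listed); mark gray on enter, black on exit:
9 gray
  12 gray
    5 gray
      4 gray
        1 gray
          0 gray
            0→12: 12 is gray → back edge
First back edge: 0 → 12.

0→12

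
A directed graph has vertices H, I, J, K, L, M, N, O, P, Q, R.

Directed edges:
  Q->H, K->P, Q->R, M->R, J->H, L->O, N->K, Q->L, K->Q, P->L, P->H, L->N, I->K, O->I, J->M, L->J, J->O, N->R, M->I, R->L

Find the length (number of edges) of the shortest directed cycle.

For each vertex v, BFS finds the shortest path from v back to v.
The shortest such closed walk is L → N → R → L, length 3.

3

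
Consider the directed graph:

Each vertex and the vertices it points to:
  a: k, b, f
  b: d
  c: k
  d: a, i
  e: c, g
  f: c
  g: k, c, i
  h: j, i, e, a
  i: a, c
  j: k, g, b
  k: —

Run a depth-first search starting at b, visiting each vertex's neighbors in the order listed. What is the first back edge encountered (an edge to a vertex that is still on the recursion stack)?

a→b

DFS from b (visiting each vertex's neighbors in the order listed); mark gray on enter, black on exit:
b gray
  d gray
    a gray
      k gray
      k black
      a→b: b is gray → back edge
First back edge: a → b.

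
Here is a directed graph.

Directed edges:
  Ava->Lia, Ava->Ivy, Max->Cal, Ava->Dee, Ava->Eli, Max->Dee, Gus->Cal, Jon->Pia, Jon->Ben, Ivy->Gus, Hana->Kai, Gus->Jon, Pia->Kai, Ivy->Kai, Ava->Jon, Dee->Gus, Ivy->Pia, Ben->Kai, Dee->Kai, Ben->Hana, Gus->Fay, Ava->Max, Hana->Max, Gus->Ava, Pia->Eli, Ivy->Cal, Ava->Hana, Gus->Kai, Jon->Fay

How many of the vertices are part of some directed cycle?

8

A vertex is on a directed cycle iff it belongs to a strongly connected component of size ≥ 2 (or has a self-loop).
The vertices on cycles are {Ava, Ben, Dee, Gus, Ivy, Jon, Max, Hana} — 8 in total.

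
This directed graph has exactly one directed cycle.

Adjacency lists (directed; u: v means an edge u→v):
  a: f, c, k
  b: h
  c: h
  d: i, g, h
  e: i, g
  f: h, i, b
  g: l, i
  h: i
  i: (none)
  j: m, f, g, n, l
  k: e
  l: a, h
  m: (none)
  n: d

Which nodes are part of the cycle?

a, e, g, k, l

DFS with gray/black marking from l:
l gray
  a gray
    f gray
      h gray
        i gray
        i black
      h black
      f→i: i black — skip
      b gray
        b→h: h black — skip
      b black
    f black
    c gray
      c→h: h black — skip
    c black
    k gray
      e gray
        e→i: i black — skip
        g gray
          g→l: l is gray → back edge
Back edge closes the cycle l → a → k → e → g → l; its vertices are {a, e, g, k, l}.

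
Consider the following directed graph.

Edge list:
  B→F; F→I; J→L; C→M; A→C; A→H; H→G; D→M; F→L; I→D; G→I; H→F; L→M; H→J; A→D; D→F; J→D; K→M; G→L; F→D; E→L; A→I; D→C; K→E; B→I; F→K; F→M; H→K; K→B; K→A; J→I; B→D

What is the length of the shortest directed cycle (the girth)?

For each vertex v, BFS finds the shortest path from v back to v.
The shortest such closed walk is F → D → F, length 2.

2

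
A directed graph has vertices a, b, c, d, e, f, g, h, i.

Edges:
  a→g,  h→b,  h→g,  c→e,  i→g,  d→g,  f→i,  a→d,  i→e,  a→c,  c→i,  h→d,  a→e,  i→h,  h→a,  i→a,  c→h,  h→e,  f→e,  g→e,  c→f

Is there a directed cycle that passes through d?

No

d lies on a cycle iff there is a path from d back to itself.
Exploring from d, it never reaches itself; equivalently, its strongly connected component is a singleton.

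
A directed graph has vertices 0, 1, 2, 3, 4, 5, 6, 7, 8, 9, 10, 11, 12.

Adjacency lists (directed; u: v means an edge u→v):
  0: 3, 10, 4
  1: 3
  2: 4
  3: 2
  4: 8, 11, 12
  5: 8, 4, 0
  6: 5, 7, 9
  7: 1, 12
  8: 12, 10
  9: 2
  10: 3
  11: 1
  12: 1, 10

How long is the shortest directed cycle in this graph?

For each vertex v, BFS finds the shortest path from v back to v.
The shortest such closed walk is 2 → 4 → 8 → 10 → 3 → 2, length 5.

5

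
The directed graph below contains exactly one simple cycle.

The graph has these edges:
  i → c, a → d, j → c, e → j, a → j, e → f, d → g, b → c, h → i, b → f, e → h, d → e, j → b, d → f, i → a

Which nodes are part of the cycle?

DFS with gray/black marking from d:
d gray
  f gray
  f black
  g gray
  g black
  e gray
    e→f: f black — skip
    j gray
      c gray
      c black
      b gray
        b→c: c black — skip
        b→f: f black — skip
      b black
    j black
    h gray
      i gray
        i→c: c black — skip
        a gray
          a→j: j black — skip
          a→d: d is gray → back edge
Back edge closes the cycle d → e → h → i → a → d; its vertices are {a, d, e, h, i}.

a, d, e, h, i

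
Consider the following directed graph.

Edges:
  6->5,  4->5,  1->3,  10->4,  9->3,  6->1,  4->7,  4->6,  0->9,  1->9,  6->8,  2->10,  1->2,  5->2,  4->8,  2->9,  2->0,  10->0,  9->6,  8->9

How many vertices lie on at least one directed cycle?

A vertex is on a directed cycle iff it belongs to a strongly connected component of size ≥ 2 (or has a self-loop).
The vertices on cycles are {0, 1, 2, 4, 5, 6, 8, 9, 10} — 9 in total.

9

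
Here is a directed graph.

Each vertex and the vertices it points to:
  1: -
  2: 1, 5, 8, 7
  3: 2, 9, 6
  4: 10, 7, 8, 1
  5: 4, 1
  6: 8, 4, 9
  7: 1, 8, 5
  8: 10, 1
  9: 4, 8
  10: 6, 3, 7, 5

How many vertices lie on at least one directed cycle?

A vertex is on a directed cycle iff it belongs to a strongly connected component of size ≥ 2 (or has a self-loop).
The vertices on cycles are {2, 3, 4, 5, 6, 7, 8, 9, 10} — 9 in total.

9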